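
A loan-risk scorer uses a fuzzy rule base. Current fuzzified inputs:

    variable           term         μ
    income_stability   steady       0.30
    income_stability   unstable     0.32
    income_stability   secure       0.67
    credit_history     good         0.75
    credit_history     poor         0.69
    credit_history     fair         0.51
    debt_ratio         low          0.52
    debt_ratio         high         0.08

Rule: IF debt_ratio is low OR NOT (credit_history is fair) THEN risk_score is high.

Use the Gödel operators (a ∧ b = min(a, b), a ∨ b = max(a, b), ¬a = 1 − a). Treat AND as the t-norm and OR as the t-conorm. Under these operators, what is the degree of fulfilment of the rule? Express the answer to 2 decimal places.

0.52

firing strength: low=0.52, ¬fair=1−0.51=0.49; OR[max(a, b)] → w = 0.52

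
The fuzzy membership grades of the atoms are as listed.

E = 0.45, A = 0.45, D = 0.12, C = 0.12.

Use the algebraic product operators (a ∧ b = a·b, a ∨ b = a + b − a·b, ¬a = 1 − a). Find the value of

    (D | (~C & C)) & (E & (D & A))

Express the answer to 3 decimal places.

~C = 1 − 0.1200 = 0.8800
~C & C = a·b on (0.8800, 0.1200) = 0.1056
D | (~C & C) = a + b − a·b on (0.1200, 0.1056) = 0.2129
D & A = a·b on (0.1200, 0.4500) = 0.0540
E & (D & A) = a·b on (0.4500, 0.0540) = 0.0243
(D | (~C & C)) & (E & (D & A)) = a·b on (0.2129, 0.0243) = 0.0052

0.005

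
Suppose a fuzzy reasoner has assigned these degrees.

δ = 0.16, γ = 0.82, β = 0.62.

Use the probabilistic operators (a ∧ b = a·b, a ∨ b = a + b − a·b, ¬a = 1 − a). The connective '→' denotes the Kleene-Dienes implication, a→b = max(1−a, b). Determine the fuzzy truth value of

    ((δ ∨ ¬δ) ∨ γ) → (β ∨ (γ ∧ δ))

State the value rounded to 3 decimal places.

¬δ = 1 − 0.1600 = 0.8400
δ ∨ ¬δ = a + b − a·b on (0.1600, 0.8400) = 0.8656
(δ ∨ ¬δ) ∨ γ = a + b − a·b on (0.8656, 0.8200) = 0.9758
γ ∧ δ = a·b on (0.8200, 0.1600) = 0.1312
β ∨ (γ ∧ δ) = a + b − a·b on (0.6200, 0.1312) = 0.6699
((δ ∨ ¬δ) ∨ γ) → (β ∨ (γ ∧ δ))  [Kleene-Dienes: max(1−a, b)] with a=0.9758, b=0.6699 → 0.6699

0.670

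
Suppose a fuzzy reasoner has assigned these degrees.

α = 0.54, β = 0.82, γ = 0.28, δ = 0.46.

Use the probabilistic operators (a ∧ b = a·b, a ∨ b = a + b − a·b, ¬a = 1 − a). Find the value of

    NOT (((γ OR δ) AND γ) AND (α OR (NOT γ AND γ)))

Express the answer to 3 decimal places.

0.892

γ OR δ = a + b − a·b on (0.2800, 0.4600) = 0.6112
(γ OR δ) AND γ = a·b on (0.6112, 0.2800) = 0.1711
NOT γ = 1 − 0.2800 = 0.7200
NOT γ AND γ = a·b on (0.7200, 0.2800) = 0.2016
α OR (NOT γ AND γ) = a + b − a·b on (0.5400, 0.2016) = 0.6327
((γ OR δ) AND γ) AND (α OR (NOT γ AND γ)) = a·b on (0.1711, 0.6327) = 0.1083
NOT (((γ OR δ) AND γ) AND (α OR (NOT γ AND γ))) = 1 − 0.1083 = 0.8917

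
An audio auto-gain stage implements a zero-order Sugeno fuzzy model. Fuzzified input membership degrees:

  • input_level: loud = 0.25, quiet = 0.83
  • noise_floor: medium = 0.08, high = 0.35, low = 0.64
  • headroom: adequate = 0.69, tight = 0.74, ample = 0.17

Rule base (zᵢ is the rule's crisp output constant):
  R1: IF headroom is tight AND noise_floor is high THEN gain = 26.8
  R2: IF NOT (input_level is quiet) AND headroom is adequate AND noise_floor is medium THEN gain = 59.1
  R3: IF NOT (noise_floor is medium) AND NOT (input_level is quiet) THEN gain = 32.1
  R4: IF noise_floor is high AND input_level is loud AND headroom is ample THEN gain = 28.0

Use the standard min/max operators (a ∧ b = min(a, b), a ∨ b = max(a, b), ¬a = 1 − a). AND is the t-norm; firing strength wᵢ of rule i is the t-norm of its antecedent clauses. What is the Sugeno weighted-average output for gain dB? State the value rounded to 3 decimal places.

R1 (z=26.8): tight=0.74, high=0.35; AND[min(a, b)] → w = 0.35
R2 (z=59.1): ¬quiet=1−0.83=0.17, adequate=0.69, medium=0.08; AND[min(a, b)] → w = 0.08
R3 (z=32.1): ¬medium=1−0.08=0.92, ¬quiet=1−0.83=0.17; AND[min(a, b)] → w = 0.17
R4 (z=28.0): high=0.35, loud=0.25, ample=0.17; AND[min(a, b)] → w = 0.17
Weighted average = (0.35·26.8 + 0.08·59.1 + 0.17·32.1 + 0.17·28.0) / (0.35 + 0.08 + 0.17 + 0.17)
  = 24.3250 / 0.7700 = 31.591

31.591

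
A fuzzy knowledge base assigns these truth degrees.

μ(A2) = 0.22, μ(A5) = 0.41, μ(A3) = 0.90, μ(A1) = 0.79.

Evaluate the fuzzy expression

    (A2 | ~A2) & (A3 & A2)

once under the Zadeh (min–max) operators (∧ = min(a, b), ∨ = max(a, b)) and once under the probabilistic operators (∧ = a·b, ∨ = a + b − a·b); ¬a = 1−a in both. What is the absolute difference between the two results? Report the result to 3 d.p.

Under Zadeh (min–max):
  ~A2 = 1 − 0.22 = 0.78
  A2 | ~A2 = max(a, b) on (0.22, 0.78) = 0.78
  A3 & A2 = min(a, b) on (0.90, 0.22) = 0.22
  (A2 | ~A2) & (A3 & A2) = min(a, b) on (0.78, 0.22) = 0.22
  → value = 0.2200
Under probabilistic:
  ~A2 = 1 − 0.2200 = 0.7800
  A2 | ~A2 = a + b − a·b on (0.2200, 0.7800) = 0.8284
  A3 & A2 = a·b on (0.9000, 0.2200) = 0.1980
  (A2 | ~A2) & (A3 & A2) = a·b on (0.8284, 0.1980) = 0.1640
  → value = 0.1640
|0.2200 − 0.1640| = 0.056

0.056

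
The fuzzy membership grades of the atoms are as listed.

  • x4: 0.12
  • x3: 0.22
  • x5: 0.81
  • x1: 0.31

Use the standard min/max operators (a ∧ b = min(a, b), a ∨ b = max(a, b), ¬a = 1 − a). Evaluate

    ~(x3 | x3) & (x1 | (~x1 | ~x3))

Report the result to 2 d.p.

x3 | x3 = max(a, b) on (0.22, 0.22) = 0.22
~(x3 | x3) = 1 − 0.22 = 0.78
~x1 = 1 − 0.31 = 0.69
~x3 = 1 − 0.22 = 0.78
~x1 | ~x3 = max(a, b) on (0.69, 0.78) = 0.78
x1 | (~x1 | ~x3) = max(a, b) on (0.31, 0.78) = 0.78
~(x3 | x3) & (x1 | (~x1 | ~x3)) = min(a, b) on (0.78, 0.78) = 0.78

0.78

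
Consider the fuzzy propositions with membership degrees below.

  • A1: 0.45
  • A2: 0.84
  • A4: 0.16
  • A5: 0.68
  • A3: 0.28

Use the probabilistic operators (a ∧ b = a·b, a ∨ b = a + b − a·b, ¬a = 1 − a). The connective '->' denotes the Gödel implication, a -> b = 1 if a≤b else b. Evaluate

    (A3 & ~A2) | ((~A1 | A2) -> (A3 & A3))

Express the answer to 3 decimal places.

0.120

~A2 = 1 − 0.8400 = 0.1600
A3 & ~A2 = a·b on (0.2800, 0.1600) = 0.0448
~A1 = 1 − 0.4500 = 0.5500
~A1 | A2 = a + b − a·b on (0.5500, 0.8400) = 0.9280
A3 & A3 = a·b on (0.2800, 0.2800) = 0.0784
(~A1 | A2) -> (A3 & A3)  [Gödel: 1 if a≤b else b] with a=0.9280, b=0.0784 → 0.0784
(A3 & ~A2) | ((~A1 | A2) -> (A3 & A3)) = a + b − a·b on (0.0448, 0.0784) = 0.1197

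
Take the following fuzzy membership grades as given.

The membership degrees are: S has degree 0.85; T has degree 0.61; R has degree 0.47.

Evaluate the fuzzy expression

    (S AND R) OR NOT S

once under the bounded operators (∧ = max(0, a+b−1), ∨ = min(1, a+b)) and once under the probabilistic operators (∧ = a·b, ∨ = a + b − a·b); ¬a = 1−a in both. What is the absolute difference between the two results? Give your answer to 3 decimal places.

0.020

Under bounded:
  S AND R = max(0, a+b−1) on (0.85, 0.47) = 0.32
  NOT S = 1 − 0.85 = 0.15
  (S AND R) OR NOT S = min(1, a+b) on (0.32, 0.15) = 0.47
  → value = 0.4700
Under probabilistic:
  S AND R = a·b on (0.8500, 0.4700) = 0.3995
  NOT S = 1 − 0.8500 = 0.1500
  (S AND R) OR NOT S = a + b − a·b on (0.3995, 0.1500) = 0.4896
  → value = 0.4896
|0.4700 − 0.4896| = 0.020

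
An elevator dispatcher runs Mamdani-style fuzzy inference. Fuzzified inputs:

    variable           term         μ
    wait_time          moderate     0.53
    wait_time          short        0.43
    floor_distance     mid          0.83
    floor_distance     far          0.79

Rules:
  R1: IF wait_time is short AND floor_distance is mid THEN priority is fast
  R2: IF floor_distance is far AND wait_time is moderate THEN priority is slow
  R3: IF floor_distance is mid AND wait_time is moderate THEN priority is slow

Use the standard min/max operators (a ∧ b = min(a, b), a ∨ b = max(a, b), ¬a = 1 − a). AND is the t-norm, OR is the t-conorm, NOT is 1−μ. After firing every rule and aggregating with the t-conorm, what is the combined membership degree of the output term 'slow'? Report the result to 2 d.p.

0.53

R1: short=0.43, mid=0.83; AND[min(a, b)] → w = 0.43
R2: far=0.79, moderate=0.53; AND[min(a, b)] → w = 0.53
R3: mid=0.83, moderate=0.53; AND[min(a, b)] → w = 0.53
Rules with consequent 'slow': {R2, R3} → strengths 0.53, 0.53
Aggregate via t-conorm [max(a, b)]: 0.53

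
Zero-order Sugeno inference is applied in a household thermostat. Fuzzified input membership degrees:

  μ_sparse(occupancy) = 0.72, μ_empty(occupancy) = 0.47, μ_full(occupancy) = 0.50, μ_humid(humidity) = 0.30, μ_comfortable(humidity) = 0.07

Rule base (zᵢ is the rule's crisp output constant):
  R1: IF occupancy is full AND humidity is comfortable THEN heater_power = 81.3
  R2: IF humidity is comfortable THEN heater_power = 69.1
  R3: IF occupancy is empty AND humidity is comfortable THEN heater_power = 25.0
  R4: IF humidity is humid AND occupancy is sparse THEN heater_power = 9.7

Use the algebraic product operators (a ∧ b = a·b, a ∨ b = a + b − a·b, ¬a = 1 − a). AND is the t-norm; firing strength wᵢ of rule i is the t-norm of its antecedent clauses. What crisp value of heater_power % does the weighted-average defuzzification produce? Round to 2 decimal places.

29.95

R1 (z=81.3): full=0.50, comfortable=0.07; AND[a·b] → w = 0.0350
R2 (z=69.1): comfortable=0.07 → w = 0.0700
R3 (z=25.0): empty=0.47, comfortable=0.07; AND[a·b] → w = 0.0329
R4 (z=9.7): humid=0.30, sparse=0.72; AND[a·b] → w = 0.2160
Weighted average = (0.0350·81.3 + 0.0700·69.1 + 0.0329·25.0 + 0.2160·9.7) / (0.0350 + 0.0700 + 0.0329 + 0.2160)
  = 10.6002 / 0.3539 = 29.95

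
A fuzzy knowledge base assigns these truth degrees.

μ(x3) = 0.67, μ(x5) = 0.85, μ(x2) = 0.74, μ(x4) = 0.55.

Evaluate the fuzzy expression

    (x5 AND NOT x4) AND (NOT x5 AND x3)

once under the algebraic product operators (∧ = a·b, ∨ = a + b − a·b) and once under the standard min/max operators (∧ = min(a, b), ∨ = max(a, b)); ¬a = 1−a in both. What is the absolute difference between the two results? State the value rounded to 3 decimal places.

0.112

Under algebraic product:
  NOT x4 = 1 − 0.5500 = 0.4500
  x5 AND NOT x4 = a·b on (0.8500, 0.4500) = 0.3825
  NOT x5 = 1 − 0.8500 = 0.1500
  NOT x5 AND x3 = a·b on (0.1500, 0.6700) = 0.1005
  (x5 AND NOT x4) AND (NOT x5 AND x3) = a·b on (0.3825, 0.1005) = 0.0384
  → value = 0.0384
Under standard min/max:
  NOT x4 = 1 − 0.55 = 0.45
  x5 AND NOT x4 = min(a, b) on (0.85, 0.45) = 0.45
  NOT x5 = 1 − 0.85 = 0.15
  NOT x5 AND x3 = min(a, b) on (0.15, 0.67) = 0.15
  (x5 AND NOT x4) AND (NOT x5 AND x3) = min(a, b) on (0.45, 0.15) = 0.15
  → value = 0.1500
|0.0384 − 0.1500| = 0.112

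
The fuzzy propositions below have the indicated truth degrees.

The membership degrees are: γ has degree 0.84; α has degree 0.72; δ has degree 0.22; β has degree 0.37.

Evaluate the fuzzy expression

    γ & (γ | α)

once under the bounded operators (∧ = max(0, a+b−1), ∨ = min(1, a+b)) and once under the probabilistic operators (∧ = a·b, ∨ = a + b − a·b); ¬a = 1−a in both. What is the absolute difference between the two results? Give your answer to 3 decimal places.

Under bounded:
  γ | α = min(1, a+b) on (0.84, 0.72) = 1.00
  γ & (γ | α) = max(0, a+b−1) on (0.84, 1.00) = 0.84
  → value = 0.8400
Under probabilistic:
  γ | α = a + b − a·b on (0.8400, 0.7200) = 0.9552
  γ & (γ | α) = a·b on (0.8400, 0.9552) = 0.8024
  → value = 0.8024
|0.8400 − 0.8024| = 0.038

0.038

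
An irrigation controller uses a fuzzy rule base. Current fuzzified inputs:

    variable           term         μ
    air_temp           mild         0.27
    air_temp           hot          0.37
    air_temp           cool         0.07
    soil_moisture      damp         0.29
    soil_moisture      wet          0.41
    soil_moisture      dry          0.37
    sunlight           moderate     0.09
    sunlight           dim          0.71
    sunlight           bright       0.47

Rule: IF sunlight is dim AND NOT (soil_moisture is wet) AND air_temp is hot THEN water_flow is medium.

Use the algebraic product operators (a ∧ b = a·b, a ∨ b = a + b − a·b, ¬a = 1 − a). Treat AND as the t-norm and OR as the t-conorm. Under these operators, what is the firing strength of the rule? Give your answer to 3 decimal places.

firing strength: dim=0.71, ¬wet=1−0.41=0.59, hot=0.37; AND[a·b] → w = 0.1550

0.155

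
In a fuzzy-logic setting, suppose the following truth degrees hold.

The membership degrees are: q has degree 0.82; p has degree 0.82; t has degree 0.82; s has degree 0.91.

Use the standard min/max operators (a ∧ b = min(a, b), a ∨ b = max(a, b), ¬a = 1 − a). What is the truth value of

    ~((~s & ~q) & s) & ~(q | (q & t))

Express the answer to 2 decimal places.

0.18

~s = 1 − 0.91 = 0.09
~q = 1 − 0.82 = 0.18
~s & ~q = min(a, b) on (0.09, 0.18) = 0.09
(~s & ~q) & s = min(a, b) on (0.09, 0.91) = 0.09
~((~s & ~q) & s) = 1 − 0.09 = 0.91
q & t = min(a, b) on (0.82, 0.82) = 0.82
q | (q & t) = max(a, b) on (0.82, 0.82) = 0.82
~(q | (q & t)) = 1 − 0.82 = 0.18
~((~s & ~q) & s) & ~(q | (q & t)) = min(a, b) on (0.91, 0.18) = 0.18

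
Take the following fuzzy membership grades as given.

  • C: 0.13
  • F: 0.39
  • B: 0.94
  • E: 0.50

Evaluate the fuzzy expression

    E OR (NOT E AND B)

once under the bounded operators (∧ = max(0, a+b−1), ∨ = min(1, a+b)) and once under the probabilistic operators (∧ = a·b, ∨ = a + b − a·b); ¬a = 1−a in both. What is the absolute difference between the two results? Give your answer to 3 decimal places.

0.205

Under bounded:
  NOT E = 1 − 0.50 = 0.50
  NOT E AND B = max(0, a+b−1) on (0.50, 0.94) = 0.44
  E OR (NOT E AND B) = min(1, a+b) on (0.50, 0.44) = 0.94
  → value = 0.9400
Under probabilistic:
  NOT E = 1 − 0.5000 = 0.5000
  NOT E AND B = a·b on (0.5000, 0.9400) = 0.4700
  E OR (NOT E AND B) = a + b − a·b on (0.5000, 0.4700) = 0.7350
  → value = 0.7350
|0.9400 − 0.7350| = 0.205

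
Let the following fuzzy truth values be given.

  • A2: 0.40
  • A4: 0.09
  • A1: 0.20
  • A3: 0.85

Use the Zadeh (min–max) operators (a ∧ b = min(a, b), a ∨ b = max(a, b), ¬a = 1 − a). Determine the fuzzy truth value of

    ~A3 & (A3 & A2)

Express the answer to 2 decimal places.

~A3 = 1 − 0.85 = 0.15
A3 & A2 = min(a, b) on (0.85, 0.40) = 0.40
~A3 & (A3 & A2) = min(a, b) on (0.15, 0.40) = 0.15

0.15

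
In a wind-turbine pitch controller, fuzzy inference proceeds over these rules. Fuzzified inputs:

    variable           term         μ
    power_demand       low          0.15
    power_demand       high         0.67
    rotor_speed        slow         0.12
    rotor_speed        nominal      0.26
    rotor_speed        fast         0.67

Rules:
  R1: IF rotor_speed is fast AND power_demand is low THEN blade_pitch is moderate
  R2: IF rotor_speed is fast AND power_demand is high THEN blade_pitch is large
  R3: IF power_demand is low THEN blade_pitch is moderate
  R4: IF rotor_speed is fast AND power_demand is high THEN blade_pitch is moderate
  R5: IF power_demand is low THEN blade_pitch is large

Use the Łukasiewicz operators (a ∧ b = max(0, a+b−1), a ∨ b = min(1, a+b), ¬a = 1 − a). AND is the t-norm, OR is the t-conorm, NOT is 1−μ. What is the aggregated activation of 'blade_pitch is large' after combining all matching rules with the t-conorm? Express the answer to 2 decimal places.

R1: fast=0.67, low=0.15; AND[max(0, a+b−1)] → w = 0.00
R2: fast=0.67, high=0.67; AND[max(0, a+b−1)] → w = 0.34
R3: low=0.15 → w = 0.15
R4: fast=0.67, high=0.67; AND[max(0, a+b−1)] → w = 0.34
R5: low=0.15 → w = 0.15
Rules with consequent 'large': {R2, R5} → strengths 0.34, 0.15
Aggregate via t-conorm [min(1, a+b)]: 0.49

0.49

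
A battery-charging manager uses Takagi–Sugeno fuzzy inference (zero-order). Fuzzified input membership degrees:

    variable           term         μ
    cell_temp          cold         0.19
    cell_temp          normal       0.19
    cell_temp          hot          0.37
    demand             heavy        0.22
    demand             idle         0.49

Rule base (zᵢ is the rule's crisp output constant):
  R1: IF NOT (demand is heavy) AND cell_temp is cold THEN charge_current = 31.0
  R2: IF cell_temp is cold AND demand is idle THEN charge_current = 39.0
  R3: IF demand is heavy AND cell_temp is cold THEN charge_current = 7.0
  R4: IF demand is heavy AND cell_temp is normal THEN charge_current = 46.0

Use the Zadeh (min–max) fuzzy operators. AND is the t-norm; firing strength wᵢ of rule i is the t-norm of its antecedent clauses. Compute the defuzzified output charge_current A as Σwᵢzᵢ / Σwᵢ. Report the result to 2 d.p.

30.75

R1 (z=31.0): ¬heavy=1−0.22=0.78, cold=0.19; AND[min(a, b)] → w = 0.19
R2 (z=39.0): cold=0.19, idle=0.49; AND[min(a, b)] → w = 0.19
R3 (z=7.0): heavy=0.22, cold=0.19; AND[min(a, b)] → w = 0.19
R4 (z=46.0): heavy=0.22, normal=0.19; AND[min(a, b)] → w = 0.19
Weighted average = (0.19·31.0 + 0.19·39.0 + 0.19·7.0 + 0.19·46.0) / (0.19 + 0.19 + 0.19 + 0.19)
  = 23.3700 / 0.7600 = 30.75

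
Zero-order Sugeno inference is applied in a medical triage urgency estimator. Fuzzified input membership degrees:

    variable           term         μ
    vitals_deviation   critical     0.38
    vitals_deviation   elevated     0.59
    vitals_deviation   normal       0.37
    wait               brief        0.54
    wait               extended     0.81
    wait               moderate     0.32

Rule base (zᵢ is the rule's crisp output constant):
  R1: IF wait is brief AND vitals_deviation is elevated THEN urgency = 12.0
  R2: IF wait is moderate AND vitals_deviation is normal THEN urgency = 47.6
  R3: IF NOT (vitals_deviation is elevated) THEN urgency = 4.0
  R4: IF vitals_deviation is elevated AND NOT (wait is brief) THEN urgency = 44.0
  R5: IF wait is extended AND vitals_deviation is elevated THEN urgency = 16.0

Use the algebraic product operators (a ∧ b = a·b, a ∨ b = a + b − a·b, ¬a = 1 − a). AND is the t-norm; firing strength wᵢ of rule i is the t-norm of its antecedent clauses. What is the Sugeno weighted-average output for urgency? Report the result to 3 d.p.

19.224

R1 (z=12.0): brief=0.54, elevated=0.59; AND[a·b] → w = 0.3186
R2 (z=47.6): moderate=0.32, normal=0.37; AND[a·b] → w = 0.1184
R3 (z=4.0): ¬elevated=1−0.59=0.41 → w = 0.4100
R4 (z=44.0): elevated=0.59, ¬brief=1−0.54=0.46; AND[a·b] → w = 0.2714
R5 (z=16.0): extended=0.81, elevated=0.59; AND[a·b] → w = 0.4779
Weighted average = (0.3186·12.0 + 0.1184·47.6 + 0.4100·4.0 + 0.2714·44.0 + 0.4779·16.0) / (0.3186 + 0.1184 + 0.4100 + 0.2714 + 0.4779)
  = 30.6870 / 1.5963 = 19.224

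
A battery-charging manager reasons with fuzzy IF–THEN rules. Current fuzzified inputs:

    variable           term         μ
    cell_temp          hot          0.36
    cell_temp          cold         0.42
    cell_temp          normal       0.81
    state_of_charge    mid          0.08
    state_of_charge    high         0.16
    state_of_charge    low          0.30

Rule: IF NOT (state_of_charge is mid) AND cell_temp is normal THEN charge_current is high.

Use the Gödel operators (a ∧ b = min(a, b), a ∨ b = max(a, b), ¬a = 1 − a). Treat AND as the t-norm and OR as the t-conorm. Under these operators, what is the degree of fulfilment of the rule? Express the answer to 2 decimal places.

0.81

firing strength: ¬mid=1−0.08=0.92, normal=0.81; AND[min(a, b)] → w = 0.81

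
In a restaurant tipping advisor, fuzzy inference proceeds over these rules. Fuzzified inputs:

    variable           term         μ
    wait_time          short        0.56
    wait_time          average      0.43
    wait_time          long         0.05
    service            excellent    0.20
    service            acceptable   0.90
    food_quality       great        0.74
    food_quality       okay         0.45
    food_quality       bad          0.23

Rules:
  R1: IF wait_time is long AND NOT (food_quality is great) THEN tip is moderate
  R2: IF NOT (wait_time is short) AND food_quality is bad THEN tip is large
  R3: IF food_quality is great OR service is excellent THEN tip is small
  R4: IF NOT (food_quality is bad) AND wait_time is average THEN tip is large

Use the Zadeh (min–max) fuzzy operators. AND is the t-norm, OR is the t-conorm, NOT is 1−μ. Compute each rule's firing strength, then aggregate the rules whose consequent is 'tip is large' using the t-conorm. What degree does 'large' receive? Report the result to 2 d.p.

R1: long=0.05, ¬great=1−0.74=0.26; AND[min(a, b)] → w = 0.05
R2: ¬short=1−0.56=0.44, bad=0.23; AND[min(a, b)] → w = 0.23
R3: great=0.74, excellent=0.20; OR[max(a, b)] → w = 0.74
R4: ¬bad=1−0.23=0.77, average=0.43; AND[min(a, b)] → w = 0.43
Rules with consequent 'large': {R2, R4} → strengths 0.23, 0.43
Aggregate via t-conorm [max(a, b)]: 0.43

0.43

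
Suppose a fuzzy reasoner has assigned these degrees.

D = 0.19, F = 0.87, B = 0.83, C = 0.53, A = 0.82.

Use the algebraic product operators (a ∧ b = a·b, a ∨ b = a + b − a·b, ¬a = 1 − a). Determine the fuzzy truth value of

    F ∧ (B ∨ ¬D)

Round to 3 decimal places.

¬D = 1 − 0.1900 = 0.8100
B ∨ ¬D = a + b − a·b on (0.8300, 0.8100) = 0.9677
F ∧ (B ∨ ¬D) = a·b on (0.8700, 0.9677) = 0.8419

0.842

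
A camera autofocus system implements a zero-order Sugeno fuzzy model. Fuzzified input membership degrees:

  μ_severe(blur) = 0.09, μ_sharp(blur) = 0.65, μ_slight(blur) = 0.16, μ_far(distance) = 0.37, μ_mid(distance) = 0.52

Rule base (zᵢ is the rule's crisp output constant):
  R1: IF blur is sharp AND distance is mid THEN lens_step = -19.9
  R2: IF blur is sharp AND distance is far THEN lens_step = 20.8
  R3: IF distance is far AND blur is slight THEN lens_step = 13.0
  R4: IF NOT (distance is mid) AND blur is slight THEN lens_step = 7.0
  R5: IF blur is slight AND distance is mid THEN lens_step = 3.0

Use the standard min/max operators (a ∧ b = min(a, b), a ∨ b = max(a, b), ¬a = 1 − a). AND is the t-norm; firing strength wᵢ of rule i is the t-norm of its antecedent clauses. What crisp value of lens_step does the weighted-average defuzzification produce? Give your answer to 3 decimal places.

0.750

R1 (z=-19.9): sharp=0.65, mid=0.52; AND[min(a, b)] → w = 0.52
R2 (z=20.8): sharp=0.65, far=0.37; AND[min(a, b)] → w = 0.37
R3 (z=13.0): far=0.37, slight=0.16; AND[min(a, b)] → w = 0.16
R4 (z=7.0): ¬mid=1−0.52=0.48, slight=0.16; AND[min(a, b)] → w = 0.16
R5 (z=3.0): slight=0.16, mid=0.52; AND[min(a, b)] → w = 0.16
Weighted average = (0.52·-19.9 + 0.37·20.8 + 0.16·13.0 + 0.16·7.0 + 0.16·3.0) / (0.52 + 0.37 + 0.16 + 0.16 + 0.16)
  = 1.0280 / 1.3700 = 0.750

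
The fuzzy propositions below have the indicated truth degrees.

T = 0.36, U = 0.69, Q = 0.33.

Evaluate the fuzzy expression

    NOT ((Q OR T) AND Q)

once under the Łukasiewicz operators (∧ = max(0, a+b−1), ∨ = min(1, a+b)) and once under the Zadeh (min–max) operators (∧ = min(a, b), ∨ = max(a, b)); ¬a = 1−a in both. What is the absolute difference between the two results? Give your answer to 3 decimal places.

0.310

Under Łukasiewicz:
  Q OR T = min(1, a+b) on (0.33, 0.36) = 0.69
  (Q OR T) AND Q = max(0, a+b−1) on (0.69, 0.33) = 0.02
  NOT ((Q OR T) AND Q) = 1 − 0.02 = 0.98
  → value = 0.9800
Under Zadeh (min–max):
  Q OR T = max(a, b) on (0.33, 0.36) = 0.36
  (Q OR T) AND Q = min(a, b) on (0.36, 0.33) = 0.33
  NOT ((Q OR T) AND Q) = 1 − 0.33 = 0.67
  → value = 0.6700
|0.9800 − 0.6700| = 0.310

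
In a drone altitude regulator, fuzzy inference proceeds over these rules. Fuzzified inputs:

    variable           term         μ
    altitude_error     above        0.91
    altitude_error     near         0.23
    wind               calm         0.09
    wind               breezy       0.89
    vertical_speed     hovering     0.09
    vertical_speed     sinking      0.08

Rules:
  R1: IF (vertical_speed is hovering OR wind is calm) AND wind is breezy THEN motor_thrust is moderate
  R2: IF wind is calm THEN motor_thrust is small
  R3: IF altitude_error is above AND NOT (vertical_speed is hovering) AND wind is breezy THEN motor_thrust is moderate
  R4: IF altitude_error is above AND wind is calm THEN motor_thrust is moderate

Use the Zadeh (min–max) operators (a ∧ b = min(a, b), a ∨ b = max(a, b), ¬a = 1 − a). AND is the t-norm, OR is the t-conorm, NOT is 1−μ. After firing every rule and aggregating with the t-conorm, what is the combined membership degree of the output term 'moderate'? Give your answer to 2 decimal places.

R1: (hovering=0.09 OR calm=0.09) = 0.09; AND[min(a, b)] with breezy=0.89 → w = 0.09
R2: calm=0.09 → w = 0.09
R3: above=0.91, ¬hovering=1−0.09=0.91, breezy=0.89; AND[min(a, b)] → w = 0.89
R4: above=0.91, calm=0.09; AND[min(a, b)] → w = 0.09
Rules with consequent 'moderate': {R1, R3, R4} → strengths 0.09, 0.89, 0.09
Aggregate via t-conorm [max(a, b)]: 0.89

0.89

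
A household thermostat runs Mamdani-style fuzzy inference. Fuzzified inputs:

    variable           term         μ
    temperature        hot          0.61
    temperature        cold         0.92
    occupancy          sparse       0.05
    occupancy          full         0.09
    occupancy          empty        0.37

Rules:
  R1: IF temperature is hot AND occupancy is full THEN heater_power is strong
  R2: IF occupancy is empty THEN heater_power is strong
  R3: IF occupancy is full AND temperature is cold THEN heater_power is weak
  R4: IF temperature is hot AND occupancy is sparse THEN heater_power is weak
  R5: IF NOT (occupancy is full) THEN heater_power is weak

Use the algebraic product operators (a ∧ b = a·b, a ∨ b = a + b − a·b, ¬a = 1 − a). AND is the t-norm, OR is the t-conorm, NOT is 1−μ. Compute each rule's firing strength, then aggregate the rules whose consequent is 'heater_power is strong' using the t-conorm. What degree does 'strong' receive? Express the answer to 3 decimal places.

R1: hot=0.61, full=0.09; AND[a·b] → w = 0.0549
R2: empty=0.37 → w = 0.3700
R3: full=0.09, cold=0.92; AND[a·b] → w = 0.0828
R4: hot=0.61, sparse=0.05; AND[a·b] → w = 0.0305
R5: ¬full=1−0.09=0.91 → w = 0.9100
Rules with consequent 'strong': {R1, R2} → strengths 0.0549, 0.3700
Aggregate via t-conorm [a + b − a·b]: 0.4046

0.405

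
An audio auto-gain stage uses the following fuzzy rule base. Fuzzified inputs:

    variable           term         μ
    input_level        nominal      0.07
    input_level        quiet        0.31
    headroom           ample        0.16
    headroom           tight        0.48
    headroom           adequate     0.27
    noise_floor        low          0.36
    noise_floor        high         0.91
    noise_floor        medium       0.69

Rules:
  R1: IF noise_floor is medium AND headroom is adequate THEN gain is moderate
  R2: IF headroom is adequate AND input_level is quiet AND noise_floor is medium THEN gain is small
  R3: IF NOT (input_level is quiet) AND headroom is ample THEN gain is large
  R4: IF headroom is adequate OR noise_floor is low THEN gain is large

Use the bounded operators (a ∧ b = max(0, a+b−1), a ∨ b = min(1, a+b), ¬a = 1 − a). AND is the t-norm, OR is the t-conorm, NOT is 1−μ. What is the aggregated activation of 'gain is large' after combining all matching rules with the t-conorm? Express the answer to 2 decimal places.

0.63

R1: medium=0.69, adequate=0.27; AND[max(0, a+b−1)] → w = 0.00
R2: adequate=0.27, quiet=0.31, medium=0.69; AND[max(0, a+b−1)] → w = 0.00
R3: ¬quiet=1−0.31=0.69, ample=0.16; AND[max(0, a+b−1)] → w = 0.00
R4: adequate=0.27, low=0.36; OR[min(1, a+b)] → w = 0.63
Rules with consequent 'large': {R3, R4} → strengths 0.00, 0.63
Aggregate via t-conorm [min(1, a+b)]: 0.63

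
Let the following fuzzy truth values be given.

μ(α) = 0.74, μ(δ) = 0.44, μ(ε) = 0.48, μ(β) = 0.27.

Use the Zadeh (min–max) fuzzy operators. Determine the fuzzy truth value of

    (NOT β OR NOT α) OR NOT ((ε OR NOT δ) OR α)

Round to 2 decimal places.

0.73

NOT β = 1 − 0.27 = 0.73
NOT α = 1 − 0.74 = 0.26
NOT β OR NOT α = max(a, b) on (0.73, 0.26) = 0.73
NOT δ = 1 − 0.44 = 0.56
ε OR NOT δ = max(a, b) on (0.48, 0.56) = 0.56
(ε OR NOT δ) OR α = max(a, b) on (0.56, 0.74) = 0.74
NOT ((ε OR NOT δ) OR α) = 1 − 0.74 = 0.26
(NOT β OR NOT α) OR NOT ((ε OR NOT δ) OR α) = max(a, b) on (0.73, 0.26) = 0.73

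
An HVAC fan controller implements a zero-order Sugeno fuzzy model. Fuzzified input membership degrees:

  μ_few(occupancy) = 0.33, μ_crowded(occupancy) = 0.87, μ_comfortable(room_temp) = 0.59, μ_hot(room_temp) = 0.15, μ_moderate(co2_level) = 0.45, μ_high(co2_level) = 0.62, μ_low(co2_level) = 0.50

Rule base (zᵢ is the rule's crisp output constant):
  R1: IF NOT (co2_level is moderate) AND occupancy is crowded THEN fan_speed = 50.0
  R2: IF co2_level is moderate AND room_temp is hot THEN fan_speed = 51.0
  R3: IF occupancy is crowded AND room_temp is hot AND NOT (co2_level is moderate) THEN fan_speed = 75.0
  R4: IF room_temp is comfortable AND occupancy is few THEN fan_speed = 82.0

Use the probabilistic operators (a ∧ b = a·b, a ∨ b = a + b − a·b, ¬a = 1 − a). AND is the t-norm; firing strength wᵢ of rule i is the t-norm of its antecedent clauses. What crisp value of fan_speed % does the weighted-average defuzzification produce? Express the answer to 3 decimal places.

R1 (z=50.0): ¬moderate=1−0.45=0.55, crowded=0.87; AND[a·b] → w = 0.4785
R2 (z=51.0): moderate=0.45, hot=0.15; AND[a·b] → w = 0.0675
R3 (z=75.0): crowded=0.87, hot=0.15, ¬moderate=1−0.45=0.55; AND[a·b] → w = 0.0718
R4 (z=82.0): comfortable=0.59, few=0.33; AND[a·b] → w = 0.1947
Weighted average = (0.4785·50.0 + 0.0675·51.0 + 0.0718·75.0 + 0.1947·82.0) / (0.4785 + 0.0675 + 0.0718 + 0.1947)
  = 48.7160 / 0.8125 = 59.960

59.960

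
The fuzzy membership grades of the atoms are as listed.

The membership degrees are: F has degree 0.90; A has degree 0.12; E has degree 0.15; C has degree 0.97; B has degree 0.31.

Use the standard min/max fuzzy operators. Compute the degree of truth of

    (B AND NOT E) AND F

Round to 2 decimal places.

0.31

NOT E = 1 − 0.15 = 0.85
B AND NOT E = min(a, b) on (0.31, 0.85) = 0.31
(B AND NOT E) AND F = min(a, b) on (0.31, 0.90) = 0.31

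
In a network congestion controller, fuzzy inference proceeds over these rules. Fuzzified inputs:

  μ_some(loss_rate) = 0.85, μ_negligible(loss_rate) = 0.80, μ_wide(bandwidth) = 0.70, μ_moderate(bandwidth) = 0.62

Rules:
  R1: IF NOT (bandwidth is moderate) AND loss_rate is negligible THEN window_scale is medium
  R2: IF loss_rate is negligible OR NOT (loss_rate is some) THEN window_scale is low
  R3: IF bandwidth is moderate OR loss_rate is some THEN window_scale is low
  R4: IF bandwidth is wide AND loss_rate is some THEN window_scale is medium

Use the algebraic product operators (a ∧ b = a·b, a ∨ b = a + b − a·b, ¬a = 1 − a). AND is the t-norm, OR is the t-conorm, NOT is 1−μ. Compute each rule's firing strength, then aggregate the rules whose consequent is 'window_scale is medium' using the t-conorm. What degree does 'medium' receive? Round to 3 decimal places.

0.718

R1: ¬moderate=1−0.62=0.38, negligible=0.80; AND[a·b] → w = 0.3040
R2: negligible=0.80, ¬some=1−0.85=0.15; OR[a + b − a·b] → w = 0.8300
R3: moderate=0.62, some=0.85; OR[a + b − a·b] → w = 0.9430
R4: wide=0.70, some=0.85; AND[a·b] → w = 0.5950
Rules with consequent 'medium': {R1, R4} → strengths 0.3040, 0.5950
Aggregate via t-conorm [a + b − a·b]: 0.7181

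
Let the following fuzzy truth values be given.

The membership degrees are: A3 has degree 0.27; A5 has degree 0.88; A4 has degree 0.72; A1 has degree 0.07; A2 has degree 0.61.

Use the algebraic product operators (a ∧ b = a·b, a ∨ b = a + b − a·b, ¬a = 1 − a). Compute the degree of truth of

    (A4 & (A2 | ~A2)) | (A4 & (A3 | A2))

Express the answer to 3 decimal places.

~A2 = 1 − 0.6100 = 0.3900
A2 | ~A2 = a + b − a·b on (0.6100, 0.3900) = 0.7621
A4 & (A2 | ~A2) = a·b on (0.7200, 0.7621) = 0.5487
A3 | A2 = a + b − a·b on (0.2700, 0.6100) = 0.7153
A4 & (A3 | A2) = a·b on (0.7200, 0.7153) = 0.5150
(A4 & (A2 | ~A2)) | (A4 & (A3 | A2)) = a + b − a·b on (0.5487, 0.5150) = 0.7811

0.781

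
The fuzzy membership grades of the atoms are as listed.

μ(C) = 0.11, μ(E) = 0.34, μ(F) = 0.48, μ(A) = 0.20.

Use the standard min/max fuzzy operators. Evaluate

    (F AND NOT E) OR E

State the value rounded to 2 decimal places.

NOT E = 1 − 0.34 = 0.66
F AND NOT E = min(a, b) on (0.48, 0.66) = 0.48
(F AND NOT E) OR E = max(a, b) on (0.48, 0.34) = 0.48

0.48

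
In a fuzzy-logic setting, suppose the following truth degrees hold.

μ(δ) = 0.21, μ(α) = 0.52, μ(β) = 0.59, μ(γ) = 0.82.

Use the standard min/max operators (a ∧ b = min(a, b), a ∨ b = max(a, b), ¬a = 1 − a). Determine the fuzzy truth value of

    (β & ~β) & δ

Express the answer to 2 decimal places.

~β = 1 − 0.59 = 0.41
β & ~β = min(a, b) on (0.59, 0.41) = 0.41
(β & ~β) & δ = min(a, b) on (0.41, 0.21) = 0.21

0.21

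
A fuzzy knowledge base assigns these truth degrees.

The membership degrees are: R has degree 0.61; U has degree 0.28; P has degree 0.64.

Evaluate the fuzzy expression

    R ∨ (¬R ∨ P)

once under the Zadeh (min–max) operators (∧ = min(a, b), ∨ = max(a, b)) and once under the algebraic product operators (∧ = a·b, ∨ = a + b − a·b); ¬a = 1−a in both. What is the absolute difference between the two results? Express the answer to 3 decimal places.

Under Zadeh (min–max):
  ¬R = 1 − 0.61 = 0.39
  ¬R ∨ P = max(a, b) on (0.39, 0.64) = 0.64
  R ∨ (¬R ∨ P) = max(a, b) on (0.61, 0.64) = 0.64
  → value = 0.6400
Under algebraic product:
  ¬R = 1 − 0.6100 = 0.3900
  ¬R ∨ P = a + b − a·b on (0.3900, 0.6400) = 0.7804
  R ∨ (¬R ∨ P) = a + b − a·b on (0.6100, 0.7804) = 0.9144
  → value = 0.9144
|0.6400 − 0.9144| = 0.274

0.274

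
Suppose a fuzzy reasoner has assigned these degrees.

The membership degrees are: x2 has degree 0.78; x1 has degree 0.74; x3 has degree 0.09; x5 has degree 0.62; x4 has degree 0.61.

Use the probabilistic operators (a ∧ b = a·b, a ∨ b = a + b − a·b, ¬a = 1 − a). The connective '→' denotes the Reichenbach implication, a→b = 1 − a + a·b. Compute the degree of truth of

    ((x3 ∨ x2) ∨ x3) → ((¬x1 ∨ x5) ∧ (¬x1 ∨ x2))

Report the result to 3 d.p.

x3 ∨ x2 = a + b − a·b on (0.0900, 0.7800) = 0.7998
(x3 ∨ x2) ∨ x3 = a + b − a·b on (0.7998, 0.0900) = 0.8178
¬x1 = 1 − 0.7400 = 0.2600
¬x1 ∨ x5 = a + b − a·b on (0.2600, 0.6200) = 0.7188
¬x1 = 1 − 0.7400 = 0.2600
¬x1 ∨ x2 = a + b − a·b on (0.2600, 0.7800) = 0.8372
(¬x1 ∨ x5) ∧ (¬x1 ∨ x2) = a·b on (0.7188, 0.8372) = 0.6018
((x3 ∨ x2) ∨ x3) → ((¬x1 ∨ x5) ∧ (¬x1 ∨ x2))  [Reichenbach: 1 − a + a·b] with a=0.8178, b=0.6018 → 0.6743

0.674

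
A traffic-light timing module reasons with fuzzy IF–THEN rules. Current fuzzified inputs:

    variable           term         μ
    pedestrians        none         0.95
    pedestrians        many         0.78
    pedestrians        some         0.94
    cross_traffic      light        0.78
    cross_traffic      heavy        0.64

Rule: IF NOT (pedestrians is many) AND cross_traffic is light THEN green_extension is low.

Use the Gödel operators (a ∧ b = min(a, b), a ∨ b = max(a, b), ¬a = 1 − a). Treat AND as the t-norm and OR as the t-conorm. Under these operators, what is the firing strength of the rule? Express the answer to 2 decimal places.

0.22

firing strength: ¬many=1−0.78=0.22, light=0.78; AND[min(a, b)] → w = 0.22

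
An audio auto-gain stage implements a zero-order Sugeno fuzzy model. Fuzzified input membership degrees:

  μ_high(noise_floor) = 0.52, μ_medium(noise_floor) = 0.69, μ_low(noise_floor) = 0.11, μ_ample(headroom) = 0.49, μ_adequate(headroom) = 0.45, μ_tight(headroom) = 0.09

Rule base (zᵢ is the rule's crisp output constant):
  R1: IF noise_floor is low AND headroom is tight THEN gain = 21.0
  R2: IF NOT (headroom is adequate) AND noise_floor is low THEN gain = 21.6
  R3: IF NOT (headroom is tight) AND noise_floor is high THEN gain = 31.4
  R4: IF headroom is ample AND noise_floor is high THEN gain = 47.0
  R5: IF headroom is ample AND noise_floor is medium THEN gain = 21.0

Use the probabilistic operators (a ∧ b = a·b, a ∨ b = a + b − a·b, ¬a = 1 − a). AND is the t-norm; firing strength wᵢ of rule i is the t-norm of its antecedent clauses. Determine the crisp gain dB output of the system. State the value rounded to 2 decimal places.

R1 (z=21.0): low=0.11, tight=0.09; AND[a·b] → w = 0.0099
R2 (z=21.6): ¬adequate=1−0.45=0.55, low=0.11; AND[a·b] → w = 0.0605
R3 (z=31.4): ¬tight=1−0.09=0.91, high=0.52; AND[a·b] → w = 0.4732
R4 (z=47.0): ample=0.49, high=0.52; AND[a·b] → w = 0.2548
R5 (z=21.0): ample=0.49, medium=0.69; AND[a·b] → w = 0.3381
Weighted average = (0.0099·21.0 + 0.0605·21.6 + 0.4732·31.4 + 0.2548·47.0 + 0.3381·21.0) / (0.0099 + 0.0605 + 0.4732 + 0.2548 + 0.3381)
  = 35.4489 / 1.1365 = 31.19

31.19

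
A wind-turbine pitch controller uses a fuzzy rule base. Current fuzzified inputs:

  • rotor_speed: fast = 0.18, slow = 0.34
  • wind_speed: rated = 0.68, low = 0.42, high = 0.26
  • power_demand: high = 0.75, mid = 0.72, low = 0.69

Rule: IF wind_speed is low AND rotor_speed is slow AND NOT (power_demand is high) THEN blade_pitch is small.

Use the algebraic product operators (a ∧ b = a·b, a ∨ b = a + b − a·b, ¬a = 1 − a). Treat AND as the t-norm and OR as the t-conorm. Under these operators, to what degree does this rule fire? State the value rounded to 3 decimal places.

0.036

firing strength: low=0.42, slow=0.34, ¬high=1−0.75=0.25; AND[a·b] → w = 0.0357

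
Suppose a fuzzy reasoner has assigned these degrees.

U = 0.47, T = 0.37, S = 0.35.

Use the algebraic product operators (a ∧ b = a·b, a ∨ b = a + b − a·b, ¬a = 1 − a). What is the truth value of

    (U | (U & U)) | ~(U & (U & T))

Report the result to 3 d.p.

U & U = a·b on (0.4700, 0.4700) = 0.2209
U | (U & U) = a + b − a·b on (0.4700, 0.2209) = 0.5871
U & T = a·b on (0.4700, 0.3700) = 0.1739
U & (U & T) = a·b on (0.4700, 0.1739) = 0.0817
~(U & (U & T)) = 1 − 0.0817 = 0.9183
(U | (U & U)) | ~(U & (U & T)) = a + b − a·b on (0.5871, 0.9183) = 0.9663

0.966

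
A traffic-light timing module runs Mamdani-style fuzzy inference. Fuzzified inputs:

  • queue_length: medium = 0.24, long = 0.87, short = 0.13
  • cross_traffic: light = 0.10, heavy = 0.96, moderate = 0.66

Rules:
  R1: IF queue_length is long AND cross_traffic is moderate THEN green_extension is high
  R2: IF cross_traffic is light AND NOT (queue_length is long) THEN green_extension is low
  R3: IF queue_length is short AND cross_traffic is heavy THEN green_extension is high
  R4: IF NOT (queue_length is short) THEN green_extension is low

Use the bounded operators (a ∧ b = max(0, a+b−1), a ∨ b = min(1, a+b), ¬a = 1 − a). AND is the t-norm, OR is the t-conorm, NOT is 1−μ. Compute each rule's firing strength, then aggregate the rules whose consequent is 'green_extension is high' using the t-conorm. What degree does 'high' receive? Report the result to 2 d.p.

0.62

R1: long=0.87, moderate=0.66; AND[max(0, a+b−1)] → w = 0.53
R2: light=0.10, ¬long=1−0.87=0.13; AND[max(0, a+b−1)] → w = 0.00
R3: short=0.13, heavy=0.96; AND[max(0, a+b−1)] → w = 0.09
R4: ¬short=1−0.13=0.87 → w = 0.87
Rules with consequent 'high': {R1, R3} → strengths 0.53, 0.09
Aggregate via t-conorm [min(1, a+b)]: 0.62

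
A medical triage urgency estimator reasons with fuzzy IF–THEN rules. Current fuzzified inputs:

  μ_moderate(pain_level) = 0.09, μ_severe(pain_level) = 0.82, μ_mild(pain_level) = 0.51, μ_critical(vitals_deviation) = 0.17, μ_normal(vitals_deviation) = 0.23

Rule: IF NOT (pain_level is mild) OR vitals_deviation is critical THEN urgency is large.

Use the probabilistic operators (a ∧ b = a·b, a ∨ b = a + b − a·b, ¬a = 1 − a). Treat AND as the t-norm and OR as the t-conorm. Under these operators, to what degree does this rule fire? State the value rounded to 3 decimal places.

firing strength: ¬mild=1−0.51=0.49, critical=0.17; OR[a + b − a·b] → w = 0.5767

0.577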